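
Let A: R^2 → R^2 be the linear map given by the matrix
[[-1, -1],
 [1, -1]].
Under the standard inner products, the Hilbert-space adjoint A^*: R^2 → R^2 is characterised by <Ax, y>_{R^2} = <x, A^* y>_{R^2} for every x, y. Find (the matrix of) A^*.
A^* = A^T =
[[-1, 1],
 [-1, -1]]

For real matrices with standard dot products, the defining identity <Ax, y> = <x, A^* y> gives (Ax)^T y = x^T (A^*) y, i.e. x^T A^T y = x^T (A^*) y. Since this holds for all x, y, we must have A^* = A^T. Therefore
A^* =
[[-1, 1],
 [-1, -1]].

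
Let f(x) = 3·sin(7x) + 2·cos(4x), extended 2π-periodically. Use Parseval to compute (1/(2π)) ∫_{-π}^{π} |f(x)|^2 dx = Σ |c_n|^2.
Σ |c_n|^2 = 13/2

Expand |f|^2 and use orthogonality of {sin(nx), cos(mx)} on [-π, π]:
  ∫_{-π}^{π} sin(nx)^2 dx = π, ∫ cos(mx)^2 dx = π, and cross terms integrate to 0.
So ∫_{-π}^{π} f(x)^2 dx = 3^2 · π + 2^2 · π = (9 + 4)π.
Divide by 2π: (9 + 4)/2 = 13/2.
By Parseval, this equals Σ |c_n|^2.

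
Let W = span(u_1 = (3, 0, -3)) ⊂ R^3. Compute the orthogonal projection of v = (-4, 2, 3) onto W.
proj_W(v) = (-7/2, 0, 7/2)

Set up U = [u_1 | ... | u_1] ∈ R^(3×1). The projector onto W = col(U) is P = U (U^T U)^(-1) U^T.
Compute U^T U =
  [18],
and U^T v = (-21).
Solve U^T U · c = U^T v for the coefficients: c = (-7/6). The projection is proj_W(v) = U c.
Check: (v - proj_W(v)) · u_1 = 0  (should be 0).
Result: proj_W(v) = (-7/2, 0, 7/2).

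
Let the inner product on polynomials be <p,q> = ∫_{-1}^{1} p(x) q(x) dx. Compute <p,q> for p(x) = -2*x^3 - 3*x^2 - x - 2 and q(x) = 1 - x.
<p,q> = -68/15

Expand the product: p(x)·q(x) = 2*x^4 + x^3 - 2*x^2 + x - 2.
∫_{-1}^{1} of each monomial x^k gives [2/(k+1) if k even, 0 if k odd]. Integrating term-by-term (or equivalently evaluating the antiderivative F(x) = 2*x^5/5 + x^4/4 - 2*x^3/3 + x^2/2 - 2*x at the endpoints):
  F(1) − F(−1) = -91/60 − (181/60) = -68/15.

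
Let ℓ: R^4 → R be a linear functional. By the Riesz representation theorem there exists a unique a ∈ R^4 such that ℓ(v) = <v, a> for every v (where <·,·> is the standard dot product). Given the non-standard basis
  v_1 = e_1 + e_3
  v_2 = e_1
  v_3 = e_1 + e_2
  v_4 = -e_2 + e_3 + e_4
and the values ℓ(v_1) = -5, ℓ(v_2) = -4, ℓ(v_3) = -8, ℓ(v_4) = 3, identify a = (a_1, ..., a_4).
a = (-4, -4, -1, 0)

Write a = (a_1, ..., a_4) in the standard basis. For each basis vector v_i, ℓ(v_i) = <v_i, a> is a linear equation in the a_j's. Collect the n equations into a matrix system V a = ℓ, where row i of V is v_i (expressed in the standard basis). Since V is invertible (lower-triangular with 1s on the diagonal, up to permutation), solve by back-substitution:
  V =
[[1, 0, 1, 0],
 [1, 0, 0, 0],
 [1, 1, 0, 0],
 [0, -1, 1, 1]]
  V a = (-5, -4, -8, 3)
Solving gives a = (-4, -4, -1, 0).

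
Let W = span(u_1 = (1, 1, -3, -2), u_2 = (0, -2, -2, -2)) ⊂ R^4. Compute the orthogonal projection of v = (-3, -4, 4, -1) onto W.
proj_W(v) = (-55/29, -138/29, 82/29, 27/29)

Set up U = [u_1 | ... | u_2] ∈ R^(4×2). The projector onto W = col(U) is P = U (U^T U)^(-1) U^T.
Compute U^T U =
  [15, 8]
  [8, 12],
and U^T v = (-17, 2).
Solve U^T U · c = U^T v for the coefficients: c = (-55/29, 83/58). The projection is proj_W(v) = U c.
Check: (v - proj_W(v)) · u_1 = 0  (should be 0).
Check: (v - proj_W(v)) · u_2 = 0  (should be 0).
Result: proj_W(v) = (-55/29, -138/29, 82/29, 27/29).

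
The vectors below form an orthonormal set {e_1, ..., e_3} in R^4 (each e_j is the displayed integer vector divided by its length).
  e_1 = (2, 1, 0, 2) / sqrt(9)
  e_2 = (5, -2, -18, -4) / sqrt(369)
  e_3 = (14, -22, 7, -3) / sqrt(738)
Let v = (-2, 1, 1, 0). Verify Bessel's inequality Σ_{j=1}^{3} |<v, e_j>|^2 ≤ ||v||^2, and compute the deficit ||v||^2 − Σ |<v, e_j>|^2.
Σ |<v, e_j>|^2 = 107/18; ||v||^2 = 6; deficit = 1/18

Write each e_j = u_j / sqrt(<u_j, u_j>) where u_j is the displayed integer vector. Then <v, e_j> = <v, u_j> / sqrt(<u_j, u_j>), so |<v, e_j>|^2 = <v, u_j>^2 / <u_j, u_j>.
Coefficients: <v, e_1> = -3/sqrt(9), <v, e_2> = -30/sqrt(369), <v, e_3> = -43/sqrt(738).
Square and sum: Σ |<v, e_j>|^2 = 107/18.
Compute ||v||^2 = v·v = 6.
Deficit = 6 − 107/18 = 1/18 ≥ 0, confirming Bessel's inequality. (The deficit equals ||v − Σ <v,e_j> e_j||^2, the squared distance from v to span{e_j}.)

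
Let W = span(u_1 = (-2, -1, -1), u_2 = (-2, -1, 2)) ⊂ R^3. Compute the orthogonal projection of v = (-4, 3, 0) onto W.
proj_W(v) = (-2, -1, 0)

Set up U = [u_1 | ... | u_2] ∈ R^(3×2). The projector onto W = col(U) is P = U (U^T U)^(-1) U^T.
Compute U^T U =
  [6, 3]
  [3, 9],
and U^T v = (5, 5).
Solve U^T U · c = U^T v for the coefficients: c = (2/3, 1/3). The projection is proj_W(v) = U c.
Check: (v - proj_W(v)) · u_1 = 0  (should be 0).
Check: (v - proj_W(v)) · u_2 = 0  (should be 0).
Result: proj_W(v) = (-2, -1, 0).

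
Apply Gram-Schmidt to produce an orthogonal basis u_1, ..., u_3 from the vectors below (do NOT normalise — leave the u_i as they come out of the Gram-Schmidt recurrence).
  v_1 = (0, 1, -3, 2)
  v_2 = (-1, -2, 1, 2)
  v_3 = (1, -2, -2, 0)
Orthogonal basis:
  u_1 = (0, 1, -3, 2)
  u_2 = (-1, -27/14, 11/14, 15/7)
  u_3 = (157/139, -283/139, -173/139, -118/139)

Apply the Gram-Schmidt recurrence
  u_1 = v_1
  u_i = v_i − Σ_{j<i} ((v_i · u_j) / (u_j · u_j)) · u_j.

Step by step this gives:
  u_1 = (0, 1, -3, 2)
  u_2 = (-1, -27/14, 11/14, 15/7)
  u_3 = (157/139, -283/139, -173/139, -118/139)

Orthogonality check:
  u_2 · u_1 = 0 (should be 0)
  u_3 · u_1 = 0 (should be 0)
  u_3 · u_2 = 0 (should be 0)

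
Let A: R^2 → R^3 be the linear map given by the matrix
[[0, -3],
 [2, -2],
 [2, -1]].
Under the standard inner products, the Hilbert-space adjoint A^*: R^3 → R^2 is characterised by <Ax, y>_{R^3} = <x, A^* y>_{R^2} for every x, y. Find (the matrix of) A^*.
A^* = A^T =
[[0, 2, 2],
 [-3, -2, -1]]

For real matrices with standard dot products, the defining identity <Ax, y> = <x, A^* y> gives (Ax)^T y = x^T (A^*) y, i.e. x^T A^T y = x^T (A^*) y. Since this holds for all x, y, we must have A^* = A^T. Therefore
A^* =
[[0, 2, 2],
 [-3, -2, -1]].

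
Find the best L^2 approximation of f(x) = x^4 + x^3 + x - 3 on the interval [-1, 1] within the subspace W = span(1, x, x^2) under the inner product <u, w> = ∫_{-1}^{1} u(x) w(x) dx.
g(x) = 6*x^2/7 + 8*x/5 - 108/35

The best approximation g ∈ W is the orthogonal projection of f onto W. Writing g = a_0 + a_1 x + a_2 x^2, the coefficients solve the normal equations G · a = b where
  G_{ij} = <φ_i, φ_j> and b_i = <f, φ_i>, with φ_0 = 1, φ_1 = x, φ_2 = x^2.
G =
  [2, 0, 2/3]
  [0, 2/3, 0]
  [2/3, 0, 2/5],
b = (-28/5, 16/15, -12/7).
Solving gives a_0 = -108/35, a_1 = 8/5, a_2 = 6/7, so
  g(x) = 6*x^2/7 + 8*x/5 - 108/35.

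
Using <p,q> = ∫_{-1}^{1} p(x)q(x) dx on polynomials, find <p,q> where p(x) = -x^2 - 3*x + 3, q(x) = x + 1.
<p,q> = 10/3

Expand the product: p(x)·q(x) = -x^3 - 4*x^2 + 3.
∫_{-1}^{1} of each monomial x^k gives [2/(k+1) if k even, 0 if k odd]. Integrating term-by-term (or equivalently evaluating the antiderivative F(x) = -x^4/4 - 4*x^3/3 + 3*x at the endpoints):
  F(1) − F(−1) = 17/12 − (-23/12) = 10/3.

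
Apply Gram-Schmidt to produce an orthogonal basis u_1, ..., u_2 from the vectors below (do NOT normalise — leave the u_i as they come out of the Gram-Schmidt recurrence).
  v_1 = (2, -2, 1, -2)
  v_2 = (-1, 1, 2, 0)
Orthogonal basis:
  u_1 = (2, -2, 1, -2)
  u_2 = (-9/13, 9/13, 28/13, -4/13)

Apply the Gram-Schmidt recurrence
  u_1 = v_1
  u_i = v_i − Σ_{j<i} ((v_i · u_j) / (u_j · u_j)) · u_j.

Step by step this gives:
  u_1 = (2, -2, 1, -2)
  u_2 = (-9/13, 9/13, 28/13, -4/13)

Orthogonality check:
  u_2 · u_1 = 0 (should be 0)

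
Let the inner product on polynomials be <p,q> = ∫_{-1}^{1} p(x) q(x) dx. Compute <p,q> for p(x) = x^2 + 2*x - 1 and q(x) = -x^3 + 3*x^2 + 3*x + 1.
<p,q> = 16/15

Expand the product: p(x)·q(x) = -x^5 + x^4 + 10*x^3 + 4*x^2 - x - 1.
∫_{-1}^{1} of each monomial x^k gives [2/(k+1) if k even, 0 if k odd]. Integrating term-by-term (or equivalently evaluating the antiderivative F(x) = -x^6/6 + x^5/5 + 5*x^4/2 + 4*x^3/3 - x^2/2 - x at the endpoints):
  F(1) − F(−1) = 71/30 − (13/10) = 16/15.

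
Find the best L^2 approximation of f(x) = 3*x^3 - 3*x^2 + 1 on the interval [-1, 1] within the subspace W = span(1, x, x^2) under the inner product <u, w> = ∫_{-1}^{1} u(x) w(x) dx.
g(x) = -3*x^2 + 9*x/5 + 1

The best approximation g ∈ W is the orthogonal projection of f onto W. Writing g = a_0 + a_1 x + a_2 x^2, the coefficients solve the normal equations G · a = b where
  G_{ij} = <φ_i, φ_j> and b_i = <f, φ_i>, with φ_0 = 1, φ_1 = x, φ_2 = x^2.
G =
  [2, 0, 2/3]
  [0, 2/3, 0]
  [2/3, 0, 2/5],
b = (0, 6/5, -8/15).
Solving gives a_0 = 1, a_1 = 9/5, a_2 = -3, so
  g(x) = -3*x^2 + 9*x/5 + 1.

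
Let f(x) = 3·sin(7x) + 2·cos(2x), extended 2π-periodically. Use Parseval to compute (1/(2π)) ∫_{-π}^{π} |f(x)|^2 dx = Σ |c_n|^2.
Σ |c_n|^2 = 13/2

Expand |f|^2 and use orthogonality of {sin(nx), cos(mx)} on [-π, π]:
  ∫_{-π}^{π} sin(nx)^2 dx = π, ∫ cos(mx)^2 dx = π, and cross terms integrate to 0.
So ∫_{-π}^{π} f(x)^2 dx = 3^2 · π + 2^2 · π = (9 + 4)π.
Divide by 2π: (9 + 4)/2 = 13/2.
By Parseval, this equals Σ |c_n|^2.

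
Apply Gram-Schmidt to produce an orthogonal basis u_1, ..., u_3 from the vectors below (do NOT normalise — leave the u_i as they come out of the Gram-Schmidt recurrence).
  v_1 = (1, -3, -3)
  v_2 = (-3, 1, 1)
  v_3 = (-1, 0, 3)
Orthogonal basis:
  u_1 = (1, -3, -3)
  u_2 = (-48/19, -8/19, -8/19)
  u_3 = (0, -3/2, 3/2)

Apply the Gram-Schmidt recurrence
  u_1 = v_1
  u_i = v_i − Σ_{j<i} ((v_i · u_j) / (u_j · u_j)) · u_j.

Step by step this gives:
  u_1 = (1, -3, -3)
  u_2 = (-48/19, -8/19, -8/19)
  u_3 = (0, -3/2, 3/2)

Orthogonality check:
  u_2 · u_1 = 0 (should be 0)
  u_3 · u_1 = 0 (should be 0)
  u_3 · u_2 = 0 (should be 0)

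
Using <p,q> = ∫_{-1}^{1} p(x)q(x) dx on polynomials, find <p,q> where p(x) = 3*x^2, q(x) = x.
<p,q> = 0

Expand the product: p(x)·q(x) = 3*x^3.
∫_{-1}^{1} of each monomial x^k gives [2/(k+1) if k even, 0 if k odd]. Integrating term-by-term (or equivalently evaluating the antiderivative F(x) = 3*x^4/4 at the endpoints):
  F(1) − F(−1) = 3/4 − (3/4) = 0.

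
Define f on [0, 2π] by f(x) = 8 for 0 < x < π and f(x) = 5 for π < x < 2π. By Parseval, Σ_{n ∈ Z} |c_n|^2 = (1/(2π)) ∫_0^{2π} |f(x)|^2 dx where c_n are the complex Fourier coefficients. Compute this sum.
Σ |c_n|^2 = 89/2

Parseval equates the L^2 energy of f (normalised by 1/(2π)) with the ℓ^2 sum of its Fourier coefficients: (1/(2π)) ∫_0^{2π} |f|^2 = Σ |c_n|^2.
Compute the left side: (1/(2π)) [∫_0^π 8^2 dx + ∫_π^{2π} 5^2 dx] = (1/(2π)) · (64π + 25π) = (64 + 25)/2 = 89/2.
So Σ_{n ∈ Z} |c_n|^2 = 89/2.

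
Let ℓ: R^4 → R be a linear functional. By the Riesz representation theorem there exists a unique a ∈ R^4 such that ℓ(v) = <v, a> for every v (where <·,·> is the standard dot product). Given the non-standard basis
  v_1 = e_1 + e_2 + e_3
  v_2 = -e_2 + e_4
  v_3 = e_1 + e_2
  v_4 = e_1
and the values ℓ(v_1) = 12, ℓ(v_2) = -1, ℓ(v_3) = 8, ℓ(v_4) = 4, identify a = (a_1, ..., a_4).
a = (4, 4, 4, 3)

Write a = (a_1, ..., a_4) in the standard basis. For each basis vector v_i, ℓ(v_i) = <v_i, a> is a linear equation in the a_j's. Collect the n equations into a matrix system V a = ℓ, where row i of V is v_i (expressed in the standard basis). Since V is invertible (lower-triangular with 1s on the diagonal, up to permutation), solve by back-substitution:
  V =
[[1, 1, 1, 0],
 [0, -1, 0, 1],
 [1, 1, 0, 0],
 [1, 0, 0, 0]]
  V a = (12, -1, 8, 4)
Solving gives a = (4, 4, 4, 3).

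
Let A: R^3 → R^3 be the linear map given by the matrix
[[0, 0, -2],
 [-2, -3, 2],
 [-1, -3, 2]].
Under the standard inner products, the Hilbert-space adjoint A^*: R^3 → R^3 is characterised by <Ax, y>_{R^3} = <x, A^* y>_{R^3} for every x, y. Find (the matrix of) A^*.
A^* = A^T =
[[0, -2, -1],
 [0, -3, -3],
 [-2, 2, 2]]

For real matrices with standard dot products, the defining identity <Ax, y> = <x, A^* y> gives (Ax)^T y = x^T (A^*) y, i.e. x^T A^T y = x^T (A^*) y. Since this holds for all x, y, we must have A^* = A^T. Therefore
A^* =
[[0, -2, -1],
 [0, -3, -3],
 [-2, 2, 2]].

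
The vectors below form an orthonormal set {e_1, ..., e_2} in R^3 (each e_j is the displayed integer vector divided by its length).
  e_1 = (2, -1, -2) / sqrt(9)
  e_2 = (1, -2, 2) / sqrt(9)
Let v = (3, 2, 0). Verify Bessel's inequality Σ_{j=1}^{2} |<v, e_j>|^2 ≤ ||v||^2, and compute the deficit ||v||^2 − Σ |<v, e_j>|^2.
Σ |<v, e_j>|^2 = 17/9; ||v||^2 = 13; deficit = 100/9

Write each e_j = u_j / sqrt(<u_j, u_j>) where u_j is the displayed integer vector. Then <v, e_j> = <v, u_j> / sqrt(<u_j, u_j>), so |<v, e_j>|^2 = <v, u_j>^2 / <u_j, u_j>.
Coefficients: <v, e_1> = 4/sqrt(9), <v, e_2> = -1/sqrt(9).
Square and sum: Σ |<v, e_j>|^2 = 17/9.
Compute ||v||^2 = v·v = 13.
Deficit = 13 − 17/9 = 100/9 ≥ 0, confirming Bessel's inequality. (The deficit equals ||v − Σ <v,e_j> e_j||^2, the squared distance from v to span{e_j}.)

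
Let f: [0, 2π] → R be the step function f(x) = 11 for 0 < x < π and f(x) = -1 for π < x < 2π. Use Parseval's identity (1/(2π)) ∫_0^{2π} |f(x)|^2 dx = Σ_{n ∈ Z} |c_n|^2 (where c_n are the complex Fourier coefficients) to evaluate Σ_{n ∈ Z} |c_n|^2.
Σ |c_n|^2 = 61

Parseval equates the L^2 energy of f (normalised by 1/(2π)) with the ℓ^2 sum of its Fourier coefficients: (1/(2π)) ∫_0^{2π} |f|^2 = Σ |c_n|^2.
Compute the left side: (1/(2π)) [∫_0^π 11^2 dx + ∫_π^{2π} (-1)^2 dx] = (1/(2π)) · (121π + 1π) = (121 + 1)/2 = 61.
So Σ_{n ∈ Z} |c_n|^2 = 61.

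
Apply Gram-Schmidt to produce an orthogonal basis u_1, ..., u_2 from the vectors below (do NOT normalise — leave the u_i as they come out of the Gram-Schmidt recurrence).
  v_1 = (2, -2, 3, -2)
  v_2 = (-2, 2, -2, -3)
Orthogonal basis:
  u_1 = (2, -2, 3, -2)
  u_2 = (-26/21, 26/21, -6/7, -79/21)

Apply the Gram-Schmidt recurrence
  u_1 = v_1
  u_i = v_i − Σ_{j<i} ((v_i · u_j) / (u_j · u_j)) · u_j.

Step by step this gives:
  u_1 = (2, -2, 3, -2)
  u_2 = (-26/21, 26/21, -6/7, -79/21)

Orthogonality check:
  u_2 · u_1 = 0 (should be 0)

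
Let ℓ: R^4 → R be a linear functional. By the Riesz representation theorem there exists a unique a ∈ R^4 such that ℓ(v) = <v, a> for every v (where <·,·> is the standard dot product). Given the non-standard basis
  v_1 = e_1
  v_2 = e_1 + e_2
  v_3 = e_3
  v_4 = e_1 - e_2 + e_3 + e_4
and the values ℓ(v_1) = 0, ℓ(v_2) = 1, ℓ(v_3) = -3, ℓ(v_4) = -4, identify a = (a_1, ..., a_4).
a = (0, 1, -3, 0)

Write a = (a_1, ..., a_4) in the standard basis. For each basis vector v_i, ℓ(v_i) = <v_i, a> is a linear equation in the a_j's. Collect the n equations into a matrix system V a = ℓ, where row i of V is v_i (expressed in the standard basis). Since V is invertible (lower-triangular with 1s on the diagonal, up to permutation), solve by back-substitution:
  V =
[[1, 0, 0, 0],
 [1, 1, 0, 0],
 [0, 0, 1, 0],
 [1, -1, 1, 1]]
  V a = (0, 1, -3, -4)
Solving gives a = (0, 1, -3, 0).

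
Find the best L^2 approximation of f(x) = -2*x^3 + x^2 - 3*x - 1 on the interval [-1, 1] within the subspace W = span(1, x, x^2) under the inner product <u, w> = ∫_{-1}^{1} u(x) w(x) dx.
g(x) = x^2 - 21*x/5 - 1

The best approximation g ∈ W is the orthogonal projection of f onto W. Writing g = a_0 + a_1 x + a_2 x^2, the coefficients solve the normal equations G · a = b where
  G_{ij} = <φ_i, φ_j> and b_i = <f, φ_i>, with φ_0 = 1, φ_1 = x, φ_2 = x^2.
G =
  [2, 0, 2/3]
  [0, 2/3, 0]
  [2/3, 0, 2/5],
b = (-4/3, -14/5, -4/15).
Solving gives a_0 = -1, a_1 = -21/5, a_2 = 1, so
  g(x) = x^2 - 21*x/5 - 1.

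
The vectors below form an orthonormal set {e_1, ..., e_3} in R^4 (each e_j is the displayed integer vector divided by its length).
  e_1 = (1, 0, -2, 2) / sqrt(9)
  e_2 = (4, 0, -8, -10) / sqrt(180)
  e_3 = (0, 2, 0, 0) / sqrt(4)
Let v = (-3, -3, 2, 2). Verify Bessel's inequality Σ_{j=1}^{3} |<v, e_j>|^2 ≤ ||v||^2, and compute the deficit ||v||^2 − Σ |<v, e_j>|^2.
Σ |<v, e_j>|^2 = 114/5; ||v||^2 = 26; deficit = 16/5

Write each e_j = u_j / sqrt(<u_j, u_j>) where u_j is the displayed integer vector. Then <v, e_j> = <v, u_j> / sqrt(<u_j, u_j>), so |<v, e_j>|^2 = <v, u_j>^2 / <u_j, u_j>.
Coefficients: <v, e_1> = -3/sqrt(9), <v, e_2> = -48/sqrt(180), <v, e_3> = -6/sqrt(4).
Square and sum: Σ |<v, e_j>|^2 = 114/5.
Compute ||v||^2 = v·v = 26.
Deficit = 26 − 114/5 = 16/5 ≥ 0, confirming Bessel's inequality. (The deficit equals ||v − Σ <v,e_j> e_j||^2, the squared distance from v to span{e_j}.)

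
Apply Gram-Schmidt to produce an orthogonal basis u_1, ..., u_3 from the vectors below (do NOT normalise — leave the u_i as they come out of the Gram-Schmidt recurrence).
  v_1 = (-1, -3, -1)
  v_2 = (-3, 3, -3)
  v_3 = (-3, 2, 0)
Orthogonal basis:
  u_1 = (-1, -3, -1)
  u_2 = (-36/11, 24/11, -36/11)
  u_3 = (-3/2, 0, 3/2)

Apply the Gram-Schmidt recurrence
  u_1 = v_1
  u_i = v_i − Σ_{j<i} ((v_i · u_j) / (u_j · u_j)) · u_j.

Step by step this gives:
  u_1 = (-1, -3, -1)
  u_2 = (-36/11, 24/11, -36/11)
  u_3 = (-3/2, 0, 3/2)

Orthogonality check:
  u_2 · u_1 = 0 (should be 0)
  u_3 · u_1 = 0 (should be 0)
  u_3 · u_2 = 0 (should be 0)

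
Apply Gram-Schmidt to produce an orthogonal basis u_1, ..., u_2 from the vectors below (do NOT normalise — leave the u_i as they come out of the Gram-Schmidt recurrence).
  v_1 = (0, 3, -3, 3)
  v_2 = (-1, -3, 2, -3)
Orthogonal basis:
  u_1 = (0, 3, -3, 3)
  u_2 = (-1, -1/3, -2/3, -1/3)

Apply the Gram-Schmidt recurrence
  u_1 = v_1
  u_i = v_i − Σ_{j<i} ((v_i · u_j) / (u_j · u_j)) · u_j.

Step by step this gives:
  u_1 = (0, 3, -3, 3)
  u_2 = (-1, -1/3, -2/3, -1/3)

Orthogonality check:
  u_2 · u_1 = 0 (should be 0)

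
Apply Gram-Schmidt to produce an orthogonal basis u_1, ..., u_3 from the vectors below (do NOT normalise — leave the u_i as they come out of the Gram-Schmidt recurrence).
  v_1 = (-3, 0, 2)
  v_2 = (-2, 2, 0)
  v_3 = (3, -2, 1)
Orthogonal basis:
  u_1 = (-3, 0, 2)
  u_2 = (-8/13, 2, -12/13)
  u_3 = (10/17, 10/17, 15/17)

Apply the Gram-Schmidt recurrence
  u_1 = v_1
  u_i = v_i − Σ_{j<i} ((v_i · u_j) / (u_j · u_j)) · u_j.

Step by step this gives:
  u_1 = (-3, 0, 2)
  u_2 = (-8/13, 2, -12/13)
  u_3 = (10/17, 10/17, 15/17)

Orthogonality check:
  u_2 · u_1 = 0 (should be 0)
  u_3 · u_1 = 0 (should be 0)
  u_3 · u_2 = 0 (should be 0)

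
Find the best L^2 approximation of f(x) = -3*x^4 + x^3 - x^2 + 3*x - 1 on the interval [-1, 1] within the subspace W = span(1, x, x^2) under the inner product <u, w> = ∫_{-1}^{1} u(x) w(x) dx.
g(x) = -25*x^2/7 + 18*x/5 - 26/35

The best approximation g ∈ W is the orthogonal projection of f onto W. Writing g = a_0 + a_1 x + a_2 x^2, the coefficients solve the normal equations G · a = b where
  G_{ij} = <φ_i, φ_j> and b_i = <f, φ_i>, with φ_0 = 1, φ_1 = x, φ_2 = x^2.
G =
  [2, 0, 2/3]
  [0, 2/3, 0]
  [2/3, 0, 2/5],
b = (-58/15, 12/5, -202/105).
Solving gives a_0 = -26/35, a_1 = 18/5, a_2 = -25/7, so
  g(x) = -25*x^2/7 + 18*x/5 - 26/35.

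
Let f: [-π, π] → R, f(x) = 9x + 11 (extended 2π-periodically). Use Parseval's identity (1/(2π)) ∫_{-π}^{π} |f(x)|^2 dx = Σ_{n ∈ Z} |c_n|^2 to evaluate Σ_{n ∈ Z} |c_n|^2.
Σ |c_n|^2 = 27π^2 + 121

Expand and integrate term by term over [-π, π]:
  ∫ (9x)^2 dx = 81·(2π^3/3); ∫ 2·9·(11)·x dx = 0 (odd integrand); ∫ 11^2 dx = 121·2π.
So (1/(2π)) ∫_{-π}^{π} (9x + 11)^2 dx = 81π^2/3 + 121 = 27π^2 + 121.
Parseval ⇒ Σ |c_n|^2 = 27π^2 + 121.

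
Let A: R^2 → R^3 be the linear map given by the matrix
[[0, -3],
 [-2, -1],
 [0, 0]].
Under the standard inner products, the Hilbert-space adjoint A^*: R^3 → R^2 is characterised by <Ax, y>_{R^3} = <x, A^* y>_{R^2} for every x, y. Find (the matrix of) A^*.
A^* = A^T =
[[0, -2, 0],
 [-3, -1, 0]]

For real matrices with standard dot products, the defining identity <Ax, y> = <x, A^* y> gives (Ax)^T y = x^T (A^*) y, i.e. x^T A^T y = x^T (A^*) y. Since this holds for all x, y, we must have A^* = A^T. Therefore
A^* =
[[0, -2, 0],
 [-3, -1, 0]].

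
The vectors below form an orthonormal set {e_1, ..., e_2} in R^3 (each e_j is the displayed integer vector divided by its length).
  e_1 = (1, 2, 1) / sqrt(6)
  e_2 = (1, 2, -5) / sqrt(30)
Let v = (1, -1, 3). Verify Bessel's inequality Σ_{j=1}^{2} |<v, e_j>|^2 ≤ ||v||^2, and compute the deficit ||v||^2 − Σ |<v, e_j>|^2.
Σ |<v, e_j>|^2 = 46/5; ||v||^2 = 11; deficit = 9/5

Write each e_j = u_j / sqrt(<u_j, u_j>) where u_j is the displayed integer vector. Then <v, e_j> = <v, u_j> / sqrt(<u_j, u_j>), so |<v, e_j>|^2 = <v, u_j>^2 / <u_j, u_j>.
Coefficients: <v, e_1> = 2/sqrt(6), <v, e_2> = -16/sqrt(30).
Square and sum: Σ |<v, e_j>|^2 = 46/5.
Compute ||v||^2 = v·v = 11.
Deficit = 11 − 46/5 = 9/5 ≥ 0, confirming Bessel's inequality. (The deficit equals ||v − Σ <v,e_j> e_j||^2, the squared distance from v to span{e_j}.)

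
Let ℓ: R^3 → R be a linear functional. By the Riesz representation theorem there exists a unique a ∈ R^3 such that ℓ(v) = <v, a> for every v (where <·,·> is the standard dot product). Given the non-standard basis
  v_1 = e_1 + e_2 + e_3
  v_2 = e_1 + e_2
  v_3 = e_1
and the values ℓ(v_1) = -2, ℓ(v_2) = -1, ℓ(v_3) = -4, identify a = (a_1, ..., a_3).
a = (-4, 3, -1)

Write a = (a_1, ..., a_3) in the standard basis. For each basis vector v_i, ℓ(v_i) = <v_i, a> is a linear equation in the a_j's. Collect the n equations into a matrix system V a = ℓ, where row i of V is v_i (expressed in the standard basis). Since V is invertible (lower-triangular with 1s on the diagonal, up to permutation), solve by back-substitution:
  V =
[[1, 1, 1],
 [1, 1, 0],
 [1, 0, 0]]
  V a = (-2, -1, -4)
Solving gives a = (-4, 3, -1).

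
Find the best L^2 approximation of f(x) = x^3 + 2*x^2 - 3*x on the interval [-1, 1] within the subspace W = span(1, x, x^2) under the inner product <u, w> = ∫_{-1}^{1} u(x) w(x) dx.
g(x) = 2*x^2 - 12*x/5

The best approximation g ∈ W is the orthogonal projection of f onto W. Writing g = a_0 + a_1 x + a_2 x^2, the coefficients solve the normal equations G · a = b where
  G_{ij} = <φ_i, φ_j> and b_i = <f, φ_i>, with φ_0 = 1, φ_1 = x, φ_2 = x^2.
G =
  [2, 0, 2/3]
  [0, 2/3, 0]
  [2/3, 0, 2/5],
b = (4/3, -8/5, 4/5).
Solving gives a_0 = 0, a_1 = -12/5, a_2 = 2, so
  g(x) = 2*x^2 - 12*x/5.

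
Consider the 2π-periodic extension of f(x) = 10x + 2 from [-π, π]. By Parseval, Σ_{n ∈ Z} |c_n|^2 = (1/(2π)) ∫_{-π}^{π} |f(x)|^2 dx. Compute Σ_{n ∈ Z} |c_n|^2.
Σ |c_n|^2 = 100π^2/3 + 4

Expand and integrate term by term over [-π, π]:
  ∫ (10x)^2 dx = 100·(2π^3/3); ∫ 2·10·(2)·x dx = 0 (odd integrand); ∫ 2^2 dx = 4·2π.
So (1/(2π)) ∫_{-π}^{π} (10x + 2)^2 dx = 100π^2/3 + 4 = 100π^2/3 + 4.
Parseval ⇒ Σ |c_n|^2 = 100π^2/3 + 4.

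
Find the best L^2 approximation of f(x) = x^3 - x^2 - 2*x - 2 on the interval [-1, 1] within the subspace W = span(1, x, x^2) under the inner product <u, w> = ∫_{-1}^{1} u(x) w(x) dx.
g(x) = -x^2 - 7*x/5 - 2

The best approximation g ∈ W is the orthogonal projection of f onto W. Writing g = a_0 + a_1 x + a_2 x^2, the coefficients solve the normal equations G · a = b where
  G_{ij} = <φ_i, φ_j> and b_i = <f, φ_i>, with φ_0 = 1, φ_1 = x, φ_2 = x^2.
G =
  [2, 0, 2/3]
  [0, 2/3, 0]
  [2/3, 0, 2/5],
b = (-14/3, -14/15, -26/15).
Solving gives a_0 = -2, a_1 = -7/5, a_2 = -1, so
  g(x) = -x^2 - 7*x/5 - 2.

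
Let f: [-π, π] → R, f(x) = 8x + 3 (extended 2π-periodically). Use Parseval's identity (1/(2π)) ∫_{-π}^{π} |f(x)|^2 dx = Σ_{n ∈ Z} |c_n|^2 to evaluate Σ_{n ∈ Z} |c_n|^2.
Σ |c_n|^2 = 64π^2/3 + 9

Expand and integrate term by term over [-π, π]:
  ∫ (8x)^2 dx = 64·(2π^3/3); ∫ 2·8·(3)·x dx = 0 (odd integrand); ∫ 3^2 dx = 9·2π.
So (1/(2π)) ∫_{-π}^{π} (8x + 3)^2 dx = 64π^2/3 + 9 = 64π^2/3 + 9.
Parseval ⇒ Σ |c_n|^2 = 64π^2/3 + 9.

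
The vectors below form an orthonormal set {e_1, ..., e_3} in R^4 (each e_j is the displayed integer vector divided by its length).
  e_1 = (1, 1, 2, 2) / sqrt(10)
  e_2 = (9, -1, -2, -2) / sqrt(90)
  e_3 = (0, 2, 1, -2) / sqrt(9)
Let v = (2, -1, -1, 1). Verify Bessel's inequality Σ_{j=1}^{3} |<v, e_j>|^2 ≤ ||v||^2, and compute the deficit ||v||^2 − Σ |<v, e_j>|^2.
Σ |<v, e_j>|^2 = 62/9; ||v||^2 = 7; deficit = 1/9

Write each e_j = u_j / sqrt(<u_j, u_j>) where u_j is the displayed integer vector. Then <v, e_j> = <v, u_j> / sqrt(<u_j, u_j>), so |<v, e_j>|^2 = <v, u_j>^2 / <u_j, u_j>.
Coefficients: <v, e_1> = 1/sqrt(10), <v, e_2> = 19/sqrt(90), <v, e_3> = -5/sqrt(9).
Square and sum: Σ |<v, e_j>|^2 = 62/9.
Compute ||v||^2 = v·v = 7.
Deficit = 7 − 62/9 = 1/9 ≥ 0, confirming Bessel's inequality. (The deficit equals ||v − Σ <v,e_j> e_j||^2, the squared distance from v to span{e_j}.)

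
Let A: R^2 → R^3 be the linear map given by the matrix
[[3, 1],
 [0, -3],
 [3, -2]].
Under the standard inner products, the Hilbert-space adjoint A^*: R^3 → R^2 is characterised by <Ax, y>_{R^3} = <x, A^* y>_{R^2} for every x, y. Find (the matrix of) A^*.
A^* = A^T =
[[3, 0, 3],
 [1, -3, -2]]

For real matrices with standard dot products, the defining identity <Ax, y> = <x, A^* y> gives (Ax)^T y = x^T (A^*) y, i.e. x^T A^T y = x^T (A^*) y. Since this holds for all x, y, we must have A^* = A^T. Therefore
A^* =
[[3, 0, 3],
 [1, -3, -2]].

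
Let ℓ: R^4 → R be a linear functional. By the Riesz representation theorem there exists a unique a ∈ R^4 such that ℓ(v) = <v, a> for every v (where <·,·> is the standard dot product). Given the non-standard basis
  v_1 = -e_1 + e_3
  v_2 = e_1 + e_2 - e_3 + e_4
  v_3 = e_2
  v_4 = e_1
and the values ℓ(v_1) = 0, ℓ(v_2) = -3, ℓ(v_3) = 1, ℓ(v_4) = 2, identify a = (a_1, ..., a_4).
a = (2, 1, 2, -4)

Write a = (a_1, ..., a_4) in the standard basis. For each basis vector v_i, ℓ(v_i) = <v_i, a> is a linear equation in the a_j's. Collect the n equations into a matrix system V a = ℓ, where row i of V is v_i (expressed in the standard basis). Since V is invertible (lower-triangular with 1s on the diagonal, up to permutation), solve by back-substitution:
  V =
[[-1, 0, 1, 0],
 [1, 1, -1, 1],
 [0, 1, 0, 0],
 [1, 0, 0, 0]]
  V a = (0, -3, 1, 2)
Solving gives a = (2, 1, 2, -4).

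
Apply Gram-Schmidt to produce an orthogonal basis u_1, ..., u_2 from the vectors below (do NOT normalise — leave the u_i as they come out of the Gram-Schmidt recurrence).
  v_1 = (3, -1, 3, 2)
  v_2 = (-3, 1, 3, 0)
Orthogonal basis:
  u_1 = (3, -1, 3, 2)
  u_2 = (-66/23, 22/23, 72/23, 2/23)

Apply the Gram-Schmidt recurrence
  u_1 = v_1
  u_i = v_i − Σ_{j<i} ((v_i · u_j) / (u_j · u_j)) · u_j.

Step by step this gives:
  u_1 = (3, -1, 3, 2)
  u_2 = (-66/23, 22/23, 72/23, 2/23)

Orthogonality check:
  u_2 · u_1 = 0 (should be 0)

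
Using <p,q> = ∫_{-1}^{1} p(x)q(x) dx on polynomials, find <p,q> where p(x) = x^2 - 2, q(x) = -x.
<p,q> = 0

Expand the product: p(x)·q(x) = -x^3 + 2*x.
∫_{-1}^{1} of each monomial x^k gives [2/(k+1) if k even, 0 if k odd]. Integrating term-by-term (or equivalently evaluating the antiderivative F(x) = -x^4/4 + x^2 at the endpoints):
  F(1) − F(−1) = 3/4 − (3/4) = 0.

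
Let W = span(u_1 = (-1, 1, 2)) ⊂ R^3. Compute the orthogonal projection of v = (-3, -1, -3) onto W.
proj_W(v) = (2/3, -2/3, -4/3)

Set up U = [u_1 | ... | u_1] ∈ R^(3×1). The projector onto W = col(U) is P = U (U^T U)^(-1) U^T.
Compute U^T U =
  [6],
and U^T v = (-4).
Solve U^T U · c = U^T v for the coefficients: c = (-2/3). The projection is proj_W(v) = U c.
Check: (v - proj_W(v)) · u_1 = 0  (should be 0).
Result: proj_W(v) = (2/3, -2/3, -4/3).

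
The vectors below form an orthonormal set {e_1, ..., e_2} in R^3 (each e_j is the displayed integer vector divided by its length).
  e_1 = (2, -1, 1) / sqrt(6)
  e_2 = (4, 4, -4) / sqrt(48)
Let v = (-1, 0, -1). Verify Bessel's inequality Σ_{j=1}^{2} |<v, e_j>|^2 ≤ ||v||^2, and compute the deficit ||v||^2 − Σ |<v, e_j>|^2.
Σ |<v, e_j>|^2 = 3/2; ||v||^2 = 2; deficit = 1/2

Write each e_j = u_j / sqrt(<u_j, u_j>) where u_j is the displayed integer vector. Then <v, e_j> = <v, u_j> / sqrt(<u_j, u_j>), so |<v, e_j>|^2 = <v, u_j>^2 / <u_j, u_j>.
Coefficients: <v, e_1> = -3/sqrt(6), <v, e_2> = 0/sqrt(48).
Square and sum: Σ |<v, e_j>|^2 = 3/2.
Compute ||v||^2 = v·v = 2.
Deficit = 2 − 3/2 = 1/2 ≥ 0, confirming Bessel's inequality. (The deficit equals ||v − Σ <v,e_j> e_j||^2, the squared distance from v to span{e_j}.)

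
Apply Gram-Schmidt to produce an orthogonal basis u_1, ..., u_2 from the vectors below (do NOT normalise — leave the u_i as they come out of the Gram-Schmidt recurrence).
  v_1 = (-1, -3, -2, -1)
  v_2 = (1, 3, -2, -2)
Orthogonal basis:
  u_1 = (-1, -3, -2, -1)
  u_2 = (11/15, 11/5, -38/15, -34/15)

Apply the Gram-Schmidt recurrence
  u_1 = v_1
  u_i = v_i − Σ_{j<i} ((v_i · u_j) / (u_j · u_j)) · u_j.

Step by step this gives:
  u_1 = (-1, -3, -2, -1)
  u_2 = (11/15, 11/5, -38/15, -34/15)

Orthogonality check:
  u_2 · u_1 = 0 (should be 0)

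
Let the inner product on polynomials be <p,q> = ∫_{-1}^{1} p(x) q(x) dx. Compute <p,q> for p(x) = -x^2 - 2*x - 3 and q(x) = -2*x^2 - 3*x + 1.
<p,q> = 32/15

Expand the product: p(x)·q(x) = 2*x^4 + 7*x^3 + 11*x^2 + 7*x - 3.
∫_{-1}^{1} of each monomial x^k gives [2/(k+1) if k even, 0 if k odd]. Integrating term-by-term (or equivalently evaluating the antiderivative F(x) = 2*x^5/5 + 7*x^4/4 + 11*x^3/3 + 7*x^2/2 - 3*x at the endpoints):
  F(1) − F(−1) = 379/60 − (251/60) = 32/15.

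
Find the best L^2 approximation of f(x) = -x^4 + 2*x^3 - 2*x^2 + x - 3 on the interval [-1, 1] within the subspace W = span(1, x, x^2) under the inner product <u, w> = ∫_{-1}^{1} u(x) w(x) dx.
g(x) = -20*x^2/7 + 11*x/5 - 102/35

The best approximation g ∈ W is the orthogonal projection of f onto W. Writing g = a_0 + a_1 x + a_2 x^2, the coefficients solve the normal equations G · a = b where
  G_{ij} = <φ_i, φ_j> and b_i = <f, φ_i>, with φ_0 = 1, φ_1 = x, φ_2 = x^2.
G =
  [2, 0, 2/3]
  [0, 2/3, 0]
  [2/3, 0, 2/5],
b = (-116/15, 22/15, -108/35).
Solving gives a_0 = -102/35, a_1 = 11/5, a_2 = -20/7, so
  g(x) = -20*x^2/7 + 11*x/5 - 102/35.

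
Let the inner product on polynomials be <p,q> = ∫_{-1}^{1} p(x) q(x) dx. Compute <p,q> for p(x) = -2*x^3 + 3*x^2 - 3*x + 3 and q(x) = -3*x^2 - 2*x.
<p,q> = -4

Expand the product: p(x)·q(x) = 6*x^5 - 5*x^4 + 3*x^3 - 3*x^2 - 6*x.
∫_{-1}^{1} of each monomial x^k gives [2/(k+1) if k even, 0 if k odd]. Integrating term-by-term (or equivalently evaluating the antiderivative F(x) = x^6 - x^5 + 3*x^4/4 - x^3 - 3*x^2 at the endpoints):
  F(1) − F(−1) = -13/4 − (3/4) = -4.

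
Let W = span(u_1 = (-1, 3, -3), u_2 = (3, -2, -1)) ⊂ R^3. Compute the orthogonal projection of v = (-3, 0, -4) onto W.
proj_W(v) = (-39/46, 55/23, -107/46)

Set up U = [u_1 | ... | u_2] ∈ R^(3×2). The projector onto W = col(U) is P = U (U^T U)^(-1) U^T.
Compute U^T U =
  [19, -6]
  [-6, 14],
and U^T v = (15, -5).
Solve U^T U · c = U^T v for the coefficients: c = (18/23, -1/46). The projection is proj_W(v) = U c.
Check: (v - proj_W(v)) · u_1 = 0  (should be 0).
Check: (v - proj_W(v)) · u_2 = 0  (should be 0).
Result: proj_W(v) = (-39/46, 55/23, -107/46).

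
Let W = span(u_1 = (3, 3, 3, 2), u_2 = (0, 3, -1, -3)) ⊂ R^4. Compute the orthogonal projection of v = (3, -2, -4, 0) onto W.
proj_W(v) = (-27/31, -699/589, -451/589, -156/589)

Set up U = [u_1 | ... | u_2] ∈ R^(4×2). The projector onto W = col(U) is P = U (U^T U)^(-1) U^T.
Compute U^T U =
  [31, 0]
  [0, 19],
and U^T v = (-9, -2).
Solve U^T U · c = U^T v for the coefficients: c = (-9/31, -2/19). The projection is proj_W(v) = U c.
Check: (v - proj_W(v)) · u_1 = 0  (should be 0).
Check: (v - proj_W(v)) · u_2 = 0  (should be 0).
Result: proj_W(v) = (-27/31, -699/589, -451/589, -156/589).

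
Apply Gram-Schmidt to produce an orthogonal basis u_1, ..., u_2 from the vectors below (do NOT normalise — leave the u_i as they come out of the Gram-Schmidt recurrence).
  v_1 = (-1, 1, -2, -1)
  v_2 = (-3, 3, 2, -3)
Orthogonal basis:
  u_1 = (-1, 1, -2, -1)
  u_2 = (-16/7, 16/7, 24/7, -16/7)

Apply the Gram-Schmidt recurrence
  u_1 = v_1
  u_i = v_i − Σ_{j<i} ((v_i · u_j) / (u_j · u_j)) · u_j.

Step by step this gives:
  u_1 = (-1, 1, -2, -1)
  u_2 = (-16/7, 16/7, 24/7, -16/7)

Orthogonality check:
  u_2 · u_1 = 0 (should be 0)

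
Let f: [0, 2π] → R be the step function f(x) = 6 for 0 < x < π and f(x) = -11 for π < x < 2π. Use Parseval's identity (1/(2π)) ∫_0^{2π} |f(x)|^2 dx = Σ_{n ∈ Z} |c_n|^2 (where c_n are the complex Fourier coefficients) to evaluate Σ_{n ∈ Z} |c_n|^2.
Σ |c_n|^2 = 157/2

Parseval equates the L^2 energy of f (normalised by 1/(2π)) with the ℓ^2 sum of its Fourier coefficients: (1/(2π)) ∫_0^{2π} |f|^2 = Σ |c_n|^2.
Compute the left side: (1/(2π)) [∫_0^π 6^2 dx + ∫_π^{2π} (-11)^2 dx] = (1/(2π)) · (36π + 121π) = (36 + 121)/2 = 157/2.
So Σ_{n ∈ Z} |c_n|^2 = 157/2.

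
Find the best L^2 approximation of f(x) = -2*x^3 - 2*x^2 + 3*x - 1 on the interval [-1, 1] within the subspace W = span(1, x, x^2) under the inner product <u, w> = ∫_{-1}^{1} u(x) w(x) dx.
g(x) = -2*x^2 + 9*x/5 - 1

The best approximation g ∈ W is the orthogonal projection of f onto W. Writing g = a_0 + a_1 x + a_2 x^2, the coefficients solve the normal equations G · a = b where
  G_{ij} = <φ_i, φ_j> and b_i = <f, φ_i>, with φ_0 = 1, φ_1 = x, φ_2 = x^2.
G =
  [2, 0, 2/3]
  [0, 2/3, 0]
  [2/3, 0, 2/5],
b = (-10/3, 6/5, -22/15).
Solving gives a_0 = -1, a_1 = 9/5, a_2 = -2, so
  g(x) = -2*x^2 + 9*x/5 - 1.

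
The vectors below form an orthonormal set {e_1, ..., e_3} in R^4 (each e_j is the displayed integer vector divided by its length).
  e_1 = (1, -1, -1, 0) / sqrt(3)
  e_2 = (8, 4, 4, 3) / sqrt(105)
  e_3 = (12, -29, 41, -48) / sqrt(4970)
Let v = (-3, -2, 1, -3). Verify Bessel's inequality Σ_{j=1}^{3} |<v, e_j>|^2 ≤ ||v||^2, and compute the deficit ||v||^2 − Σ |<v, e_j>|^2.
Σ |<v, e_j>|^2 = 3265/142; ||v||^2 = 23; deficit = 1/142

Write each e_j = u_j / sqrt(<u_j, u_j>) where u_j is the displayed integer vector. Then <v, e_j> = <v, u_j> / sqrt(<u_j, u_j>), so |<v, e_j>|^2 = <v, u_j>^2 / <u_j, u_j>.
Coefficients: <v, e_1> = -2/sqrt(3), <v, e_2> = -37/sqrt(105), <v, e_3> = 207/sqrt(4970).
Square and sum: Σ |<v, e_j>|^2 = 3265/142.
Compute ||v||^2 = v·v = 23.
Deficit = 23 − 3265/142 = 1/142 ≥ 0, confirming Bessel's inequality. (The deficit equals ||v − Σ <v,e_j> e_j||^2, the squared distance from v to span{e_j}.)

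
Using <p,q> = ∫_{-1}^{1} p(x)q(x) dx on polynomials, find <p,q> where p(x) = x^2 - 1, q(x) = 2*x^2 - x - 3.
<p,q> = 52/15

Expand the product: p(x)·q(x) = 2*x^4 - x^3 - 5*x^2 + x + 3.
∫_{-1}^{1} of each monomial x^k gives [2/(k+1) if k even, 0 if k odd]. Integrating term-by-term (or equivalently evaluating the antiderivative F(x) = 2*x^5/5 - x^4/4 - 5*x^3/3 + x^2/2 + 3*x at the endpoints):
  F(1) − F(−1) = 119/60 − (-89/60) = 52/15.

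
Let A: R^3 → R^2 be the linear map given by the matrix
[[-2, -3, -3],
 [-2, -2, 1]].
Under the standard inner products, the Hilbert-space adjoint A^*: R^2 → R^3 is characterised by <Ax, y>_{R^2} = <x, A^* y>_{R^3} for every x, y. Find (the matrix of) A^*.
A^* = A^T =
[[-2, -2],
 [-3, -2],
 [-3, 1]]

For real matrices with standard dot products, the defining identity <Ax, y> = <x, A^* y> gives (Ax)^T y = x^T (A^*) y, i.e. x^T A^T y = x^T (A^*) y. Since this holds for all x, y, we must have A^* = A^T. Therefore
A^* =
[[-2, -2],
 [-3, -2],
 [-3, 1]].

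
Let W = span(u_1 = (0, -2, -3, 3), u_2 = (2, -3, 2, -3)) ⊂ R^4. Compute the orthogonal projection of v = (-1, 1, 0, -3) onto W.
proj_W(v) = (-22/491, 533/491, 728/491, -717/491)

Set up U = [u_1 | ... | u_2] ∈ R^(4×2). The projector onto W = col(U) is P = U (U^T U)^(-1) U^T.
Compute U^T U =
  [22, -9]
  [-9, 26],
and U^T v = (-11, 4).
Solve U^T U · c = U^T v for the coefficients: c = (-250/491, -11/491). The projection is proj_W(v) = U c.
Check: (v - proj_W(v)) · u_1 = 0  (should be 0).
Check: (v - proj_W(v)) · u_2 = 0  (should be 0).
Result: proj_W(v) = (-22/491, 533/491, 728/491, -717/491).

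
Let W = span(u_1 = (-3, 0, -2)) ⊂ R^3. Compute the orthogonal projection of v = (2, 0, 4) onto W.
proj_W(v) = (42/13, 0, 28/13)

Set up U = [u_1 | ... | u_1] ∈ R^(3×1). The projector onto W = col(U) is P = U (U^T U)^(-1) U^T.
Compute U^T U =
  [13],
and U^T v = (-14).
Solve U^T U · c = U^T v for the coefficients: c = (-14/13). The projection is proj_W(v) = U c.
Check: (v - proj_W(v)) · u_1 = 0  (should be 0).
Result: proj_W(v) = (42/13, 0, 28/13).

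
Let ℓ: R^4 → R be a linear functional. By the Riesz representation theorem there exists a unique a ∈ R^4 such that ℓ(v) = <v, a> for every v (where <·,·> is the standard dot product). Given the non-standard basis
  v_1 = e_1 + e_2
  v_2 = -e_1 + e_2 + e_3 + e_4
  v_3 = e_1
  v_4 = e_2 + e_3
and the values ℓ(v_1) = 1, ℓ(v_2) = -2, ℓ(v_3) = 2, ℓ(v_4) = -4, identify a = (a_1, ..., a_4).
a = (2, -1, -3, 4)

Write a = (a_1, ..., a_4) in the standard basis. For each basis vector v_i, ℓ(v_i) = <v_i, a> is a linear equation in the a_j's. Collect the n equations into a matrix system V a = ℓ, where row i of V is v_i (expressed in the standard basis). Since V is invertible (lower-triangular with 1s on the diagonal, up to permutation), solve by back-substitution:
  V =
[[1, 1, 0, 0],
 [-1, 1, 1, 1],
 [1, 0, 0, 0],
 [0, 1, 1, 0]]
  V a = (1, -2, 2, -4)
Solving gives a = (2, -1, -3, 4).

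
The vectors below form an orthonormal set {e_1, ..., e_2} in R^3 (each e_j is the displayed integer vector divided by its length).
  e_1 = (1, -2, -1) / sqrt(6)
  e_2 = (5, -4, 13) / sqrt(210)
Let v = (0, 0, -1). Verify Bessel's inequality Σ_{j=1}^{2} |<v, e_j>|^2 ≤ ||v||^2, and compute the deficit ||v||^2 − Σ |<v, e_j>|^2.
Σ |<v, e_j>|^2 = 34/35; ||v||^2 = 1; deficit = 1/35

Write each e_j = u_j / sqrt(<u_j, u_j>) where u_j is the displayed integer vector. Then <v, e_j> = <v, u_j> / sqrt(<u_j, u_j>), so |<v, e_j>|^2 = <v, u_j>^2 / <u_j, u_j>.
Coefficients: <v, e_1> = 1/sqrt(6), <v, e_2> = -13/sqrt(210).
Square and sum: Σ |<v, e_j>|^2 = 34/35.
Compute ||v||^2 = v·v = 1.
Deficit = 1 − 34/35 = 1/35 ≥ 0, confirming Bessel's inequality. (The deficit equals ||v − Σ <v,e_j> e_j||^2, the squared distance from v to span{e_j}.)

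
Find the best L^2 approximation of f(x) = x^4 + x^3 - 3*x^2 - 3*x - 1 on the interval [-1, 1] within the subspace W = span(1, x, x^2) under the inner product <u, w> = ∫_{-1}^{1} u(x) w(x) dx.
g(x) = -15*x^2/7 - 12*x/5 - 38/35

The best approximation g ∈ W is the orthogonal projection of f onto W. Writing g = a_0 + a_1 x + a_2 x^2, the coefficients solve the normal equations G · a = b where
  G_{ij} = <φ_i, φ_j> and b_i = <f, φ_i>, with φ_0 = 1, φ_1 = x, φ_2 = x^2.
G =
  [2, 0, 2/3]
  [0, 2/3, 0]
  [2/3, 0, 2/5],
b = (-18/5, -8/5, -166/105).
Solving gives a_0 = -38/35, a_1 = -12/5, a_2 = -15/7, so
  g(x) = -15*x^2/7 - 12*x/5 - 38/35.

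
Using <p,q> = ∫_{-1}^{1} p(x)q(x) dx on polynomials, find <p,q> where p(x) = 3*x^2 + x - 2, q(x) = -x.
<p,q> = -2/3

Expand the product: p(x)·q(x) = -3*x^3 - x^2 + 2*x.
∫_{-1}^{1} of each monomial x^k gives [2/(k+1) if k even, 0 if k odd]. Integrating term-by-term (or equivalently evaluating the antiderivative F(x) = -3*x^4/4 - x^3/3 + x^2 at the endpoints):
  F(1) − F(−1) = -1/12 − (7/12) = -2/3.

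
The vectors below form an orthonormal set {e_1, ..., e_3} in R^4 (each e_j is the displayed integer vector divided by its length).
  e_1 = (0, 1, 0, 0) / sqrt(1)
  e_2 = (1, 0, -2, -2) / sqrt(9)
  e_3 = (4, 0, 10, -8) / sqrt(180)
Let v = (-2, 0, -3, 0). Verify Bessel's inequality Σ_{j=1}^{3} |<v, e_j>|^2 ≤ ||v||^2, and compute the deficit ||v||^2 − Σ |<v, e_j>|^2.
Σ |<v, e_j>|^2 = 49/5; ||v||^2 = 13; deficit = 16/5

Write each e_j = u_j / sqrt(<u_j, u_j>) where u_j is the displayed integer vector. Then <v, e_j> = <v, u_j> / sqrt(<u_j, u_j>), so |<v, e_j>|^2 = <v, u_j>^2 / <u_j, u_j>.
Coefficients: <v, e_1> = 0/sqrt(1), <v, e_2> = 4/sqrt(9), <v, e_3> = -38/sqrt(180).
Square and sum: Σ |<v, e_j>|^2 = 49/5.
Compute ||v||^2 = v·v = 13.
Deficit = 13 − 49/5 = 16/5 ≥ 0, confirming Bessel's inequality. (The deficit equals ||v − Σ <v,e_j> e_j||^2, the squared distance from v to span{e_j}.)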